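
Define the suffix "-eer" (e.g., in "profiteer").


Suffix: -eer
Example: profiteer = profit + -eer
Meaning = one who is concerned with


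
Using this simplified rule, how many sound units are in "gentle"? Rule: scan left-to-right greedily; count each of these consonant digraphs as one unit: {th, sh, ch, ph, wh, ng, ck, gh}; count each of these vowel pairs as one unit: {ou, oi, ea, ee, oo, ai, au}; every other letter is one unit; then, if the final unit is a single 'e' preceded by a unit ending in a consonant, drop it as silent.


Word: "gentle" (6 letters)
Left-to-right scan:
  (1) 'g' (letter)
  (2) 'e' (letter)
  (3) 'n' (letter)
  (4) 't' (letter)
  (5) 'l' (letter)
  (6) 'e' (letter)
Units from scan: 6
Final unit is 'e' after a consonant -> drop as silent (-1)
Sound units = 5 units


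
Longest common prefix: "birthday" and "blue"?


Word 1: "birthday"
Word 2: "blue"
Comparing from start:
  Pos 0: 'b' == 'b'
  Pos 1: 'i' != 'l' (stop)
LCP = "b" (length 1)


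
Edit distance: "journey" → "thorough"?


Word 1: "journey" (length 7)
Word 2: "thorough" (length 8)
One optimal edit sequence (insert/delete/substitute each cost 1):
  1. insert 't'  (+1)
  2. substitute 'j' -> 'h'  (+1)
  3. keep 'o'
  4. substitute 'u' -> 'r'  (+1)
  5. substitute 'r' -> 'o'  (+1)
  6. substitute 'n' -> 'u'  (+1)
  7. substitute 'e' -> 'g'  (+1)
  8. substitute 'y' -> 'h'  (+1)
Total edit operations: 7
Edit distance = 7


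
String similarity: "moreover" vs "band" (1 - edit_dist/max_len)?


Word 1: "moreover" (length 8)
Word 2: "band" (length 4)
One optimal edit sequence:
  1. delete 'm'  (+1)
  2. delete 'o'  (+1)
  3. delete 'r'  (+1)
  4. delete 'e'  (+1)
  5. substitute 'o' -> 'b'  (+1)
  6. substitute 'v' -> 'a'  (+1)
  7. substitute 'e' -> 'n'  (+1)
  8. substitute 'r' -> 'd'  (+1)
Edit distance = 8
Max length = max(8, 4) = 8
Similarity = 1 - 8/8
= 0.0000


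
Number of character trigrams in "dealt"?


Word: "dealt" (length 5)
Number of 3-grams = length - 3 + 1 = 5 - 3 + 1
= 3


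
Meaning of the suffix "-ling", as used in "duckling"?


Suffix: -ling
As in: duckling -> duck + -ling
Meaning = small / young


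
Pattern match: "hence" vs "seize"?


Pattern of "hence": [0, 1, 2, 3, 1]
Pattern of "seize": [0, 1, 2, 3, 1]
Patterns match
Same pattern = Yes


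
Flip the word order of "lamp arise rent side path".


Original: "lamp arise rent side path"
Words (1..n): lamp | arise | rent | side | path
Reversed (n..1): path | side | rent | arise | lamp
Result = "path side rent arise lamp"


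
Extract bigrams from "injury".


Word: "injury" (length 6)
Number of bigrams = 6 - 2 + 1 = 5
  Position 0: "in"
  Position 1: "nj"
  Position 2: "ju"
  Position 3: "ur"
  Position 4: "ry"
Bigrams = "in", "nj", "ju", "ur", "ry"


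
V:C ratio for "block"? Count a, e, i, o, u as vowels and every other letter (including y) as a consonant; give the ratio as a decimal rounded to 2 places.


Word: "block"
Vowels (a,e,i,o,u): 1
Consonants: 4
Ratio = 1/4
= 0.25


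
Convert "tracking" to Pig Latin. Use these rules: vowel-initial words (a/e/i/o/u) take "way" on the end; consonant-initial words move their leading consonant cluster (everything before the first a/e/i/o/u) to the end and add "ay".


Word: "tracking"
Starts with consonant(s) → move to end, add 'ay'
Consonant cluster: "tr"
Pig Latin = "ackingtray"


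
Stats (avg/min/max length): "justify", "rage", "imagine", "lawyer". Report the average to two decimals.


Lengths: "justify"=7, "rage"=4, "imagine"=7, "lawyer"=6
Sum = 24, Count = 4
Average = 24/4 = 6.00
= avg=6.00, min=4, max=7


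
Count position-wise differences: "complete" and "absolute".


Comparing character by character (same length = 8):
  Pos 0: 'c' vs 'a' !=
  Pos 1: 'o' vs 'b' !=
  Pos 2: 'm' vs 's' !=
  Pos 3: 'p' vs 'o' !=
  Pos 4: 'l' vs 'l' =
  Pos 5: 'e' vs 'u' !=
  Pos 6: 't' vs 't' =
  Pos 7: 'e' vs 'e' =
Hamming distance = 5


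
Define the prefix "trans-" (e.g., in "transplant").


Prefix: trans-
Example: transplant (trans- + plant)
Meaning = across


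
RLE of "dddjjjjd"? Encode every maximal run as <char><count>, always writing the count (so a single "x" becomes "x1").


String: "dddjjjjd"
Scanning for consecutive runs:
  'd' x 3
  'j' x 4
  'd' x 1
RLE = "d3j4d1"


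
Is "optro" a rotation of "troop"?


Word: "troop", Candidate: "optro"
Method: check if candidate is substring of word+word
"trooptroop" contains "optro"? Yes
Is rotation = Yes


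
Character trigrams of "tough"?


Word: "tough" (length 5)
Number of trigrams = 5 - 3 + 1 = 3
  Position 0: "tou"
  Position 1: "oug"
  Position 2: "ugh"
Trigrams = "tou", "oug", "ugh"


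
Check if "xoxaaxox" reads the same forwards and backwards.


Word: "xoxaaxox"
Reversed: "xoxaaxox"
Forward == Backward? xoxaaxox == xoxaaxox
Palindrome = Yes


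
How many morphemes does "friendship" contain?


Word: "friendship"
Morphemes: friend / -ship
Each morpheme carries meaning
= 2 morphemes


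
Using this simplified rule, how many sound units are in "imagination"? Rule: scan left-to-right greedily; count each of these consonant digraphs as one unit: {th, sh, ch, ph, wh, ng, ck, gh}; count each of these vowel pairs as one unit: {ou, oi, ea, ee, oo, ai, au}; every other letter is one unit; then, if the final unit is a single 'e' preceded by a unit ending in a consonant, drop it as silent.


Word: "imagination" (11 letters)
Left-to-right scan:
  [1] 'i' (letter)
  [2] 'm' (letter)
  [3] 'a' (letter)
  [4] 'g' (letter)
  [5] 'i' (letter)
  [6] 'n' (letter)
  [7] 'a' (letter)
  [8] 't' (letter)
  [9] 'i' (letter)
  [10] 'o' (letter)
  [11] 'n' (letter)
Units from scan: 11
Sound units = 11 units


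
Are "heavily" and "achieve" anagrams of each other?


Word 1: "heavily" → sorted: aehilvy
Word 2: "achieve" → sorted: aceehiv
Same letters? aehilvy != aceehiv
Anagram = No


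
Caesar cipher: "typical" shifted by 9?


Word: "typical"
Shift: 9
Each letter → (letter + shift) mod 26:
  't' (19) + 9 = 2 → 'c'
  'y' (24) + 9 = 7 → 'h'
  'p' (15) + 9 = 24 → 'y'
  'i' (8) + 9 = 17 → 'r'
  'c' (2) + 9 = 11 → 'l'
  'a' (0) + 9 = 9 → 'j'
  'l' (11) + 9 = 20 → 'u'
Result = "chyrlju"


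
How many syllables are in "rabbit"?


Word: "rabbit"
Syllable breakdown: rab · bit
Counting: 2 parts
= 2 syllables


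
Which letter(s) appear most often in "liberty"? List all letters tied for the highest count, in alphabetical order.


Word: "liberty"
Letter counts:
  'b': 1
  'e': 1
  'i': 1
  'l': 1
  'r': 1
  't': 1
  'y': 1
Maximum count = 1
Most frequent = 'b', 'e', 'i', 'l', 'r', 't', 'y' (1 time each)


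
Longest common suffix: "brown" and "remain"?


Word 1: "brown"
Word 2: "remain"
Comparing from end:
  Pos -1: 'n' == 'n'
  Pos -2: 'w' != 'i' (stop)
LCS = "n" (length 1)


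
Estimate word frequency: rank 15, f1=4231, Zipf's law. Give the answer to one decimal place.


Zipf's law: f(r) = f(1) / r
f(1) = 4231
f(15) = 4231 / 15
= 282.1 occurrences


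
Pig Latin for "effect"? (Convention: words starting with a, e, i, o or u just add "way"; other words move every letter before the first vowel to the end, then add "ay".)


Word: "effect"
Starts with vowel → add 'way'
Pig Latin = "effectway"


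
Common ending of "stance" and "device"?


Word 1: "stance"
Word 2: "device"
Comparing from end:
  Pos -1: 'e' == 'e'
  Pos -2: 'c' == 'c'
  Pos -3: 'n' != 'i' (stop)
LCS = "ce" (length 2)


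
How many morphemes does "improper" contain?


Word: "improper"
Morphemes: im- | proper
Each morpheme carries meaning
= 2 morphemes


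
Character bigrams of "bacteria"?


Word: "bacteria" (length 8)
Number of bigrams = 8 - 2 + 1 = 7
  Position 0: "ba"
  Position 1: "ac"
  Position 2: "ct"
  Position 3: "te"
  Position 4: "er"
  Position 5: "ri"
  Position 6: "ia"
Bigrams = "ba", "ac", "ct", "te", "er", "ri", "ia"


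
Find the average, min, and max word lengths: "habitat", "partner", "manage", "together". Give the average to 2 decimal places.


Lengths: "habitat"=7, "partner"=7, "manage"=6, "together"=8
Sum = 28, Count = 4
Average = 28/4 = 7.00
= avg=7.00, min=6, max=8


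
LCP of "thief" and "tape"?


Word 1: "thief"
Word 2: "tape"
Comparing from start:
  Pos 0: 't' == 't'
  Pos 1: 'h' != 'a' (stop)
LCP = "t" (length 1)


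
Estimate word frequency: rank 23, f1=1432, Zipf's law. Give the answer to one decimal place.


Zipf's law: f(r) = f(1) / r
f(1) = 1432
f(23) = 1432 / 23
= 62.3 occurrences


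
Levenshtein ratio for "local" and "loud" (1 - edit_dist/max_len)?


Word 1: "local" (length 5)
Word 2: "loud" (length 4)
One optimal edit sequence:
  1. keep 'l'
  2. keep 'o'
  3. delete 'c'  (+1)
  4. substitute 'a' -> 'u'  (+1)
  5. substitute 'l' -> 'd'  (+1)
Edit distance = 3
Max length = max(5, 4) = 5
Similarity = 1 - 3/5
= 0.4000


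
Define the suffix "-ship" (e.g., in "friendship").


Suffix: -ship
As in: friendship -> friend + -ship
Meaning = state / position


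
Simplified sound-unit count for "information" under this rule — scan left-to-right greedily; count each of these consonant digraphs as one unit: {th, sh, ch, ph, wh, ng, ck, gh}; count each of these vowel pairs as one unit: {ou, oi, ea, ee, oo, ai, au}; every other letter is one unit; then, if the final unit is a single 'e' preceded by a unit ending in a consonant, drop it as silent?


Word: "information" (11 letters)
Left-to-right scan:
  1. 'i' (letter)
  2. 'n' (letter)
  3. 'f' (letter)
  4. 'o' (letter)
  5. 'r' (letter)
  6. 'm' (letter)
  7. 'a' (letter)
  8. 't' (letter)
  9. 'i' (letter)
  10. 'o' (letter)
  11. 'n' (letter)
Units from scan: 11
Sound units = 11 units


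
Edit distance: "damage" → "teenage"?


Word 1: "damage" (length 6)
Word 2: "teenage" (length 7)
One optimal edit sequence (insert/delete/substitute each cost 1):
  1. insert 't'  (+1)
  2. substitute 'd' -> 'e'  (+1)
  3. substitute 'a' -> 'e'  (+1)
  4. substitute 'm' -> 'n'  (+1)
  5. keep 'a'
  6. keep 'g'
  7. keep 'e'
Total edit operations: 4
Edit distance = 4


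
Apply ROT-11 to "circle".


Word: "circle"
Shift: 11
Each letter → (letter + shift) mod 26:
  'c' (2) + 11 = 13 → 'n'
  'i' (8) + 11 = 19 → 't'
  'r' (17) + 11 = 2 → 'c'
  'c' (2) + 11 = 13 → 'n'
  'l' (11) + 11 = 22 → 'w'
  'e' (4) + 11 = 15 → 'p'
Result = "ntcnwp"


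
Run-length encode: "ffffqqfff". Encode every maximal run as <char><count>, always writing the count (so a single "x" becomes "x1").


String: "ffffqqfff"
Scanning for consecutive runs:
  'f' x 4
  'q' x 2
  'f' x 3
RLE = "f4q2f3"


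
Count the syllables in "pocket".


Word: "pocket"
Syllable breakdown: pock · et
Counting: 2 parts
= 2 syllables


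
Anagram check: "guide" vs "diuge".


Word 1: "guide" → sorted: degiu
Word 2: "diuge" → sorted: degiu
Same letters? degiu == degiu
Anagram = Yes


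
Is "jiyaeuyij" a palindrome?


Word: "jiyaeuyij"
Reversed: "jiyueayij"
Forward == Backward? jiyaeuyij != jiyueayij
Palindrome = No


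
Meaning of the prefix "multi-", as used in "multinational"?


Prefix: multi-
As in: multinational -> multi- + national
Meaning = many


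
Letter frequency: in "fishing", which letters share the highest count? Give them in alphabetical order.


Word: "fishing"
Letter counts:
  'f': 1
  'g': 1
  'h': 1
  'i': 2
  'n': 1
  's': 1
Maximum count = 2
Most frequent = 'i' (2 times each)


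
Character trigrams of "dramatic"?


Word: "dramatic" (length 8)
Number of trigrams = 8 - 3 + 1 = 6
  Position 0: "dra"
  Position 1: "ram"
  Position 2: "ama"
  Position 3: "mat"
  Position 4: "ati"
  Position 5: "tic"
Trigrams = "dra", "ram", "ama", "mat", "ati", "tic"


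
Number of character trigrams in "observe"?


Word: "observe" (length 7)
Number of 3-grams = length - 3 + 1 = 7 - 3 + 1
= 5


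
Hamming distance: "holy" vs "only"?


Comparing character by character (same length = 4):
  Pos 0: 'h' vs 'o' !=
  Pos 1: 'o' vs 'n' !=
  Pos 2: 'l' vs 'l' =
  Pos 3: 'y' vs 'y' =
Hamming distance = 2


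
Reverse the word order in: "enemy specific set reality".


Original: "enemy specific set reality"
Words (1..n): enemy | specific | set | reality
Reversed (n..1): reality | set | specific | enemy
Result = "reality set specific enemy"


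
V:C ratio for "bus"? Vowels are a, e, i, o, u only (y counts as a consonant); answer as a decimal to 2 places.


Word: "bus"
Vowels (a,e,i,o,u): 1
Consonants: 2
Ratio = 1/2
= 0.50


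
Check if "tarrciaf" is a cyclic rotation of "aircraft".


Word: "aircraft", Candidate: "tarrciaf"
Method: check if candidate is substring of word+word
"aircraftaircraft" contains "tarrciaf"? No
Is rotation = No


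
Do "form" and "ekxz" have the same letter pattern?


Pattern of "form": [0, 1, 2, 3]
Pattern of "ekxz": [0, 1, 2, 3]
Patterns match
Same pattern = Yes


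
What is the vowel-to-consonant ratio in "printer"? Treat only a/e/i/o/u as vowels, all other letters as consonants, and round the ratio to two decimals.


Word: "printer"
Vowels (a,e,i,o,u): 2
Consonants: 5
Ratio = 2/5
= 0.40


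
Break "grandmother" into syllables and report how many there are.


Word: "grandmother"
Syllable breakdown: grand / moth / er
Counting: 3 parts
= 3 syllables


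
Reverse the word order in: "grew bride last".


Original: "grew bride last"
Words (1..n): grew | bride | last
Reversed (n..1): last | bride | grew
Result = "last bride grew"


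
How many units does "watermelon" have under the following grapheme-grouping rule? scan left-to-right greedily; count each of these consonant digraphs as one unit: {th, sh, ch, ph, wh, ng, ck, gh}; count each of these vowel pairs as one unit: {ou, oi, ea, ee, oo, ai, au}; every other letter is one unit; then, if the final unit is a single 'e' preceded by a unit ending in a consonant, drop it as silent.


Word: "watermelon" (10 letters)
Left-to-right scan:
  1. 'w' (letter)
  2. 'a' (letter)
  3. 't' (letter)
  4. 'e' (letter)
  5. 'r' (letter)
  6. 'm' (letter)
  7. 'e' (letter)
  8. 'l' (letter)
  9. 'o' (letter)
  10. 'n' (letter)
Units from scan: 10
Sound units = 10 units


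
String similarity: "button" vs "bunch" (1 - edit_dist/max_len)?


Word 1: "button" (length 6)
Word 2: "bunch" (length 5)
One optimal edit sequence:
  1. keep 'b'
  2. keep 'u'
  3. delete 't'  (+1)
  4. substitute 't' -> 'n'  (+1)
  5. substitute 'o' -> 'c'  (+1)
  6. substitute 'n' -> 'h'  (+1)
Edit distance = 4
Max length = max(6, 5) = 6
Similarity = 1 - 4/6
= 0.3333


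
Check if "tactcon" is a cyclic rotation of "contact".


Word: "contact", Candidate: "tactcon"
Method: check if candidate is substring of word+word
"contactcontact" contains "tactcon"? Yes
Is rotation = Yes


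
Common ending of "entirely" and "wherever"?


Word 1: "entirely"
Word 2: "wherever"
Comparing from end:
  Pos -1: 'y' != 'r' (stop)
LCS = "" (length 0)


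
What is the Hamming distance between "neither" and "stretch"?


Comparing character by character (same length = 7):
  Pos 0: 'n' vs 's' !=
  Pos 1: 'e' vs 't' !=
  Pos 2: 'i' vs 'r' !=
  Pos 3: 't' vs 'e' !=
  Pos 4: 'h' vs 't' !=
  Pos 5: 'e' vs 'c' !=
  Pos 6: 'r' vs 'h' !=
Hamming distance = 7


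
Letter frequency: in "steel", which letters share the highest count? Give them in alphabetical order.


Word: "steel"
Letter counts:
  'e': 2
  'l': 1
  's': 1
  't': 1
Maximum count = 2
Most frequent = 'e' (2 times each)


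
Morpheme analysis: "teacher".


Word: "teacher"
Morphemes: teach / -er
Each morpheme carries meaning
= 2 morphemes


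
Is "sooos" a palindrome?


Word: "sooos"
Reversed: "sooos"
Forward == Backward? sooos == sooos
Palindrome = Yes


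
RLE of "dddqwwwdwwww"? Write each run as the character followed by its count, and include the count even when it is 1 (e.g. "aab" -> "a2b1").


String: "dddqwwwdwwww"
Scanning for consecutive runs:
  'd' x 3
  'q' x 1
  'w' x 3
  'd' x 1
  'w' x 4
RLE = "d3q1w3d1w4"


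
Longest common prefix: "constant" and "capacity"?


Word 1: "constant"
Word 2: "capacity"
Comparing from start:
  Pos 0: 'c' == 'c'
  Pos 1: 'o' != 'a' (stop)
LCP = "c" (length 1)


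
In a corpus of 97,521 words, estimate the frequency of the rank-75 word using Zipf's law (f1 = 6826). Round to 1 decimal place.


Zipf's law: f(r) = f(1) / r
f(1) = 6826
f(75) = 6826 / 75
= 91.0 occurrences


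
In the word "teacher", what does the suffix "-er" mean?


Suffix: -er
As in: teacher -> teach + -er
Meaning = one who / more


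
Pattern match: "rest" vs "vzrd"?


Pattern of "rest": [0, 1, 2, 3]
Pattern of "vzrd": [0, 1, 2, 3]
Patterns match
Same pattern = Yes


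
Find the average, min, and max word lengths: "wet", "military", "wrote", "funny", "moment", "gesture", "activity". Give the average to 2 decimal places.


Lengths: "wet"=3, "military"=8, "wrote"=5, "funny"=5, "moment"=6, "gesture"=7, "activity"=8
Sum = 42, Count = 7
Average = 42/7 = 6.00
= avg=6.00, min=3, max=8


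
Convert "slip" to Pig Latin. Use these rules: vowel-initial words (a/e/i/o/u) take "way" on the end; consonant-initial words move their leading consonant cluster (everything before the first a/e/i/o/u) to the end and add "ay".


Word: "slip"
Starts with consonant(s) → move to end, add 'ay'
Consonant cluster: "sl"
Pig Latin = "ipslay"


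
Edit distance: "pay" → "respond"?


Word 1: "pay" (length 3)
Word 2: "respond" (length 7)
One optimal edit sequence (insert/delete/substitute each cost 1):
  1. insert 'r'  (+1)
  2. insert 'e'  (+1)
  3. insert 's'  (+1)
  4. keep 'p'
  5. insert 'o'  (+1)
  6. substitute 'a' -> 'n'  (+1)
  7. substitute 'y' -> 'd'  (+1)
Total edit operations: 6
Edit distance = 6


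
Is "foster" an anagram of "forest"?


Word 1: "forest" → sorted: eforst
Word 2: "foster" → sorted: eforst
Same letters? eforst == eforst
Anagram = Yes


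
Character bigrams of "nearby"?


Word: "nearby" (length 6)
Number of bigrams = 6 - 2 + 1 = 5
  Position 0: "ne"
  Position 1: "ea"
  Position 2: "ar"
  Position 3: "rb"
  Position 4: "by"
Bigrams = "ne", "ea", "ar", "rb", "by"


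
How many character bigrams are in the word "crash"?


Word: "crash" (length 5)
Number of 2-grams = length - 2 + 1 = 5 - 2 + 1
= 4


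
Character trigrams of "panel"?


Word: "panel" (length 5)
Number of trigrams = 5 - 3 + 1 = 3
  Position 0: "pan"
  Position 1: "ane"
  Position 2: "nel"
Trigrams = "pan", "ane", "nel"


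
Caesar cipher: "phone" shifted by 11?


Word: "phone"
Shift: 11
Each letter → (letter + shift) mod 26:
  'p' (15) + 11 = 0 → 'a'
  'h' (7) + 11 = 18 → 's'
  'o' (14) + 11 = 25 → 'z'
  'n' (13) + 11 = 24 → 'y'
  'e' (4) + 11 = 15 → 'p'
Result = "aszyp"


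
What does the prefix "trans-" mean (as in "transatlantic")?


Prefix: trans-
As in: transatlantic -> trans- + atlantic
Meaning = across


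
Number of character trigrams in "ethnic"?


Word: "ethnic" (length 6)
Number of 3-grams = length - 3 + 1 = 6 - 3 + 1
= 4


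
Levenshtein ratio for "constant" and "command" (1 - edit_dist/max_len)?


Word 1: "constant" (length 8)
Word 2: "command" (length 7)
One optimal edit sequence:
  1. keep 'c'
  2. keep 'o'
  3. delete 'n'  (+1)
  4. substitute 's' -> 'm'  (+1)
  5. substitute 't' -> 'm'  (+1)
  6. keep 'a'
  7. keep 'n'
  8. substitute 't' -> 'd'  (+1)
Edit distance = 4
Max length = max(8, 7) = 8
Similarity = 1 - 4/8
= 0.5000


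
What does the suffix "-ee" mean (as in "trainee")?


Suffix: -ee
Example: trainee (train + -ee)
Meaning = one who receives


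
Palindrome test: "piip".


Word: "piip"
Reversed: "piip"
Forward == Backward? piip == piip
Palindrome = Yes


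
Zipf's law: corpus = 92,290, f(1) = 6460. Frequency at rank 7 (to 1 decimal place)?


Zipf's law: f(r) = f(1) / r
f(1) = 6460
f(7) = 6460 / 7
= 922.9 occurrences


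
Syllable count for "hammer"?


Word: "hammer"
Syllable breakdown: ham-mer
Counting: 2 parts
= 2 syllables


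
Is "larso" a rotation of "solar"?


Word: "solar", Candidate: "larso"
Method: check if candidate is substring of word+word
"solarsolar" contains "larso"? Yes
Is rotation = Yes


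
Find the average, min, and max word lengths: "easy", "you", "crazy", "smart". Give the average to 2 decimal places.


Lengths: "easy"=4, "you"=3, "crazy"=5, "smart"=5
Sum = 17, Count = 4
Average = 17/4 = 4.25
= avg=4.25, min=3, max=5


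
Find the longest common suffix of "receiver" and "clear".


Word 1: "receiver"
Word 2: "clear"
Comparing from end:
  Pos -1: 'r' == 'r'
  Pos -2: 'e' != 'a' (stop)
LCS = "r" (length 1)


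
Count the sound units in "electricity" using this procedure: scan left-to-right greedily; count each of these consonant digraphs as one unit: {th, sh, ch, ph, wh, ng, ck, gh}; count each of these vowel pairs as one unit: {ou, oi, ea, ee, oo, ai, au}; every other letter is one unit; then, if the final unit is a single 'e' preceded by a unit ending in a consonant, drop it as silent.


Word: "electricity" (11 letters)
Left-to-right scan:
  [1] 'e' (letter)
  [2] 'l' (letter)
  [3] 'e' (letter)
  [4] 'c' (letter)
  [5] 't' (letter)
  [6] 'r' (letter)
  [7] 'i' (letter)
  [8] 'c' (letter)
  [9] 'i' (letter)
  [10] 't' (letter)
  [11] 'y' (letter)
Units from scan: 11
Sound units = 11 units


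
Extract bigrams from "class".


Word: "class" (length 5)
Number of bigrams = 5 - 2 + 1 = 4
  Position 0: "cl"
  Position 1: "la"
  Position 2: "as"
  Position 3: "ss"
Bigrams = "cl", "la", "as", "ss"


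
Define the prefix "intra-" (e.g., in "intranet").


Prefix: intra-
Example: intranet (intra- + net)
Meaning = within


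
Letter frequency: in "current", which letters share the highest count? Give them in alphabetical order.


Word: "current"
Letter counts:
  'c': 1
  'e': 1
  'n': 1
  'r': 2
  't': 1
  'u': 1
Maximum count = 2
Most frequent = 'r' (2 times each)


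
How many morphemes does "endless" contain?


Word: "endless"
Morphemes: end / -less
Each morpheme carries meaning
= 2 morphemes


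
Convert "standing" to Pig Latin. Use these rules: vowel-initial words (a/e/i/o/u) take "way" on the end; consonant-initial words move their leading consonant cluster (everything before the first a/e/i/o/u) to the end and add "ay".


Word: "standing"
Starts with consonant(s) → move to end, add 'ay'
Consonant cluster: "st"
Pig Latin = "andingstay"


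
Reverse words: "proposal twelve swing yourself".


Original: "proposal twelve swing yourself"
Words (1..n): proposal | twelve | swing | yourself
Reversed (n..1): yourself | swing | twelve | proposal
Result = "yourself swing twelve proposal"


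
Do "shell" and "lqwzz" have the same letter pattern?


Pattern of "shell": [0, 1, 2, 3, 3]
Pattern of "lqwzz": [0, 1, 2, 3, 3]
Patterns match
Same pattern = Yes


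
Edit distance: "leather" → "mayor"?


Word 1: "leather" (length 7)
Word 2: "mayor" (length 5)
One optimal edit sequence (insert/delete/substitute each cost 1):
  1. delete 'l'  (+1)
  2. substitute 'e' -> 'm'  (+1)
  3. keep 'a'
  4. delete 't'  (+1)
  5. substitute 'h' -> 'y'  (+1)
  6. substitute 'e' -> 'o'  (+1)
  7. keep 'r'
Total edit operations: 5
Edit distance = 5


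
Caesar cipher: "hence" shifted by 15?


Word: "hence"
Shift: 15
Each letter → (letter + shift) mod 26:
  'h' (7) + 15 = 22 → 'w'
  'e' (4) + 15 = 19 → 't'
  'n' (13) + 15 = 2 → 'c'
  'c' (2) + 15 = 17 → 'r'
  'e' (4) + 15 = 19 → 't'
Result = "wtcrt"


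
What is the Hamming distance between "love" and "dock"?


Comparing character by character (same length = 4):
  Pos 0: 'l' vs 'd' !=
  Pos 1: 'o' vs 'o' =
  Pos 2: 'v' vs 'c' !=
  Pos 3: 'e' vs 'k' !=
Hamming distance = 3


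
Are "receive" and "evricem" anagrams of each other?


Word 1: "receive" → sorted: ceeeirv
Word 2: "evricem" → sorted: ceeimrv
Same letters? ceeeirv != ceeimrv
Anagram = No


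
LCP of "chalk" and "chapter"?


Word 1: "chalk"
Word 2: "chapter"
Comparing from start:
  Pos 0: 'c' == 'c'
  Pos 1: 'h' == 'h'
  Pos 2: 'a' == 'a'
  Pos 3: 'l' != 'p' (stop)
LCP = "cha" (length 3)


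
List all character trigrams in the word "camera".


Word: "camera" (length 6)
Number of trigrams = 6 - 3 + 1 = 4
  Position 0: "cam"
  Position 1: "ame"
  Position 2: "mer"
  Position 3: "era"
Trigrams = "cam", "ame", "mer", "era"


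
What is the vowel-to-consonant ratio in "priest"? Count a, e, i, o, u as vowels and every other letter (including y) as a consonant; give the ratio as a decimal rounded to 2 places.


Word: "priest"
Vowels (a,e,i,o,u): 2
Consonants: 4
Ratio = 2/4
= 0.50


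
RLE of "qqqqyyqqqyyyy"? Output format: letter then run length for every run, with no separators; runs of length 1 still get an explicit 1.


String: "qqqqyyqqqyyyy"
Scanning for consecutive runs:
  'q' x 4
  'y' x 2
  'q' x 3
  'y' x 4
RLE = "q4y2q3y4"


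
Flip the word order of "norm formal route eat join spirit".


Original: "norm formal route eat join spirit"
Words (1..n): norm | formal | route | eat | join | spirit
Reversed (n..1): spirit | join | eat | route | formal | norm
Result = "spirit join eat route formal norm"


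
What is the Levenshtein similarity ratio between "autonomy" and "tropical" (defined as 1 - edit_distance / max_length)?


Word 1: "autonomy" (length 8)
Word 2: "tropical" (length 8)
One optimal edit sequence:
  1. substitute 'a' -> 't'  (+1)
  2. substitute 'u' -> 'r'  (+1)
  3. substitute 't' -> 'o'  (+1)
  4. substitute 'o' -> 'p'  (+1)
  5. substitute 'n' -> 'i'  (+1)
  6. substitute 'o' -> 'c'  (+1)
  7. substitute 'm' -> 'a'  (+1)
  8. substitute 'y' -> 'l'  (+1)
Edit distance = 8
Max length = max(8, 8) = 8
Similarity = 1 - 8/8
= 0.0000


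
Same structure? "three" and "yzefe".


Pattern of "three": [0, 1, 2, 3, 3]
Pattern of "yzefe": [0, 1, 2, 3, 2]
Patterns do not match
Same pattern = No


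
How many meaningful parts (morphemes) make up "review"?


Word: "review"
Morphemes: re- / view
Each morpheme carries meaning
= 2 morphemes


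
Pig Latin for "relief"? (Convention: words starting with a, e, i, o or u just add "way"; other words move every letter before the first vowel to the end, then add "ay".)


Word: "relief"
Starts with consonant(s) → move to end, add 'ay'
Consonant cluster: "r"
Pig Latin = "eliefray"


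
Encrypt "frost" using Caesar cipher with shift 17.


Word: "frost"
Shift: 17
Each letter → (letter + shift) mod 26:
  'f' (5) + 17 = 22 → 'w'
  'r' (17) + 17 = 8 → 'i'
  'o' (14) + 17 = 5 → 'f'
  's' (18) + 17 = 9 → 'j'
  't' (19) + 17 = 10 → 'k'
Result = "wifjk"


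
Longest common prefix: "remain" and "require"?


Word 1: "remain"
Word 2: "require"
Comparing from start:
  Pos 0: 'r' == 'r'
  Pos 1: 'e' == 'e'
  Pos 2: 'm' != 'q' (stop)
LCP = "re" (length 2)


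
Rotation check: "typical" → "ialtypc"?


Word: "typical", Candidate: "ialtypc"
Method: check if candidate is substring of word+word
"typicaltypical" contains "ialtypc"? No
Is rotation = No


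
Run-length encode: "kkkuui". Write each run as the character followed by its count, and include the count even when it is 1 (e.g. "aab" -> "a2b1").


String: "kkkuui"
Scanning for consecutive runs:
  'k' x 3
  'u' x 2
  'i' x 1
RLE = "k3u2i1"


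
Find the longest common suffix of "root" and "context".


Word 1: "root"
Word 2: "context"
Comparing from end:
  Pos -1: 't' == 't'
  Pos -2: 'o' != 'x' (stop)
LCS = "t" (length 1)


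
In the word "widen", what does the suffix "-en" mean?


Suffix: -en
Example: widen = wide + -en, with a spelling change
Meaning = to make / become


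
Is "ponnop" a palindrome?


Word: "ponnop"
Reversed: "ponnop"
Forward == Backward? ponnop == ponnop
Palindrome = Yes


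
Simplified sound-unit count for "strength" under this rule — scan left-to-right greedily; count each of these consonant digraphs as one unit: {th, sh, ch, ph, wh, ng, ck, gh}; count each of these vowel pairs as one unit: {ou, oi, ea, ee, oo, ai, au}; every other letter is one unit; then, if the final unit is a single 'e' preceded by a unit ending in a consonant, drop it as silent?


Word: "strength" (8 letters)
Left-to-right scan:
  [1] 's' (letter)
  [2] 't' (letter)
  [3] 'r' (letter)
  [4] 'e' (letter)
  [5] 'ng' (digraph)
  [6] 'th' (digraph)
Units from scan: 6
Sound units = 6 units


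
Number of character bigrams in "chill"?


Word: "chill" (length 5)
Number of 2-grams = length - 2 + 1 = 5 - 2 + 1
= 4


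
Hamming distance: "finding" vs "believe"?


Comparing character by character (same length = 7):
  Pos 0: 'f' vs 'b' !=
  Pos 1: 'i' vs 'e' !=
  Pos 2: 'n' vs 'l' !=
  Pos 3: 'd' vs 'i' !=
  Pos 4: 'i' vs 'e' !=
  Pos 5: 'n' vs 'v' !=
  Pos 6: 'g' vs 'e' !=
Hamming distance = 7


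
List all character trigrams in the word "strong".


Word: "strong" (length 6)
Number of trigrams = 6 - 3 + 1 = 4
  Position 0: "str"
  Position 1: "tro"
  Position 2: "ron"
  Position 3: "ong"
Trigrams = "str", "tro", "ron", "ong"


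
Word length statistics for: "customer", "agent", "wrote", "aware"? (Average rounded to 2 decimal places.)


Lengths: "customer"=8, "agent"=5, "wrote"=5, "aware"=5
Sum = 23, Count = 4
Average = 23/4 = 5.75
= avg=5.75, min=5, max=8


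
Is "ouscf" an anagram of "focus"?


Word 1: "focus" → sorted: cfosu
Word 2: "ouscf" → sorted: cfosu
Same letters? cfosu == cfosu
Anagram = Yes


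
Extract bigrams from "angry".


Word: "angry" (length 5)
Number of bigrams = 5 - 2 + 1 = 4
  Position 0: "an"
  Position 1: "ng"
  Position 2: "gr"
  Position 3: "ry"
Bigrams = "an", "ng", "gr", "ry"


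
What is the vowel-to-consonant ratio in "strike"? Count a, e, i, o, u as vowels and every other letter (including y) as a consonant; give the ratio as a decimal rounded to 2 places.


Word: "strike"
Vowels (a,e,i,o,u): 2
Consonants: 4
Ratio = 2/4
= 0.50


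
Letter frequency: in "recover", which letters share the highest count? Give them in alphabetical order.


Word: "recover"
Letter counts:
  'c': 1
  'e': 2
  'o': 1
  'r': 2
  'v': 1
Maximum count = 2
Most frequent = 'e', 'r' (2 times each)


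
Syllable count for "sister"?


Word: "sister"
Syllable breakdown: sis | ter
Counting: 2 parts
= 2 syllables


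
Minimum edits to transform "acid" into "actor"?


Word 1: "acid" (length 4)
Word 2: "actor" (length 5)
One optimal edit sequence (insert/delete/substitute each cost 1):
  1. keep 'a'
  2. keep 'c'
  3. insert 't'  (+1)
  4. substitute 'i' -> 'o'  (+1)
  5. substitute 'd' -> 'r'  (+1)
Total edit operations: 3
Edit distance = 3


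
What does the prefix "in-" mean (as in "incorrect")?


Prefix: in-
Example: incorrect (in- + correct)
Meaning = not / into


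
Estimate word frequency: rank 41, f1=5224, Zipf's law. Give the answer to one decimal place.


Zipf's law: f(r) = f(1) / r
f(1) = 5224
f(41) = 5224 / 41
= 127.4 occurrences


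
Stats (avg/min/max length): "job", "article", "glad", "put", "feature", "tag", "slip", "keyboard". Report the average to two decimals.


Lengths: "job"=3, "article"=7, "glad"=4, "put"=3, "feature"=7, "tag"=3, "slip"=4, "keyboard"=8
Sum = 39, Count = 8
Average = 39/8 = 4.88
= avg=4.88, min=3, max=8


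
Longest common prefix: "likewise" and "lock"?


Word 1: "likewise"
Word 2: "lock"
Comparing from start:
  Pos 0: 'l' == 'l'
  Pos 1: 'i' != 'o' (stop)
LCP = "l" (length 1)


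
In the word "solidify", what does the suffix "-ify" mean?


Suffix: -ify
Example: solidify (solid + -ify)
Meaning = to make


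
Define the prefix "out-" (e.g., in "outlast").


Prefix: out-
Example: outlast = out- + last
Meaning = surpass


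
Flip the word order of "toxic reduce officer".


Original: "toxic reduce officer"
Words (1..n): toxic | reduce | officer
Reversed (n..1): officer | reduce | toxic
Result = "officer reduce toxic"


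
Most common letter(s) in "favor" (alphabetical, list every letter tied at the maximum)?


Word: "favor"
Letter counts:
  'a': 1
  'f': 1
  'o': 1
  'r': 1
  'v': 1
Maximum count = 1
Most frequent = 'a', 'f', 'o', 'r', 'v' (1 time each)


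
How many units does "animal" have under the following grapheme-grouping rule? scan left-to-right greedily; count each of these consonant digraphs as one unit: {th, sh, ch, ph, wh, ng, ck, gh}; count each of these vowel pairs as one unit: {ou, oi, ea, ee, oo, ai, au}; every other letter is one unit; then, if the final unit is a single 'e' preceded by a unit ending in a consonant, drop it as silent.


Word: "animal" (6 letters)
Left-to-right scan:
  (1) 'a' (letter)
  (2) 'n' (letter)
  (3) 'i' (letter)
  (4) 'm' (letter)
  (5) 'a' (letter)
  (6) 'l' (letter)
Units from scan: 6
Sound units = 6 units


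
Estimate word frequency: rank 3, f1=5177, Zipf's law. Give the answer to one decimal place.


Zipf's law: f(r) = f(1) / r
f(1) = 5177
f(3) = 5177 / 3
= 1725.7 occurrences


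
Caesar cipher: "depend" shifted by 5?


Word: "depend"
Shift: 5
Each letter → (letter + shift) mod 26:
  'd' (3) + 5 = 8 → 'i'
  'e' (4) + 5 = 9 → 'j'
  'p' (15) + 5 = 20 → 'u'
  'e' (4) + 5 = 9 → 'j'
  'n' (13) + 5 = 18 → 's'
  'd' (3) + 5 = 8 → 'i'
Result = "ijujsi"


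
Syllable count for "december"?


Word: "december"
Syllable breakdown: de | cem | ber
Counting: 3 parts
= 3 syllables


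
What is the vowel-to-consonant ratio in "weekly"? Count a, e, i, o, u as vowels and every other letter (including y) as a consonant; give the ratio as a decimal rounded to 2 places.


Word: "weekly"
Vowels (a,e,i,o,u): 2
Consonants: 4
Ratio = 2/4
= 0.50


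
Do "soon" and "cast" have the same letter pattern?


Pattern of "soon": [0, 1, 1, 2]
Pattern of "cast": [0, 1, 2, 3]
Patterns do not match
Same pattern = No


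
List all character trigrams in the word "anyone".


Word: "anyone" (length 6)
Number of trigrams = 6 - 3 + 1 = 4
  Position 0: "any"
  Position 1: "nyo"
  Position 2: "yon"
  Position 3: "one"
Trigrams = "any", "nyo", "yon", "one"


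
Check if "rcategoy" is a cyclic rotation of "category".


Word: "category", Candidate: "rcategoy"
Method: check if candidate is substring of word+word
"categorycategory" contains "rcategoy"? No
Is rotation = No


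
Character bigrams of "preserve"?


Word: "preserve" (length 8)
Number of bigrams = 8 - 2 + 1 = 7
  Position 0: "pr"
  Position 1: "re"
  Position 2: "es"
  Position 3: "se"
  Position 4: "er"
  Position 5: "rv"
  Position 6: "ve"
Bigrams = "pr", "re", "es", "se", "er", "rv", "ve"


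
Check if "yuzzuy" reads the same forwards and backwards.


Word: "yuzzuy"
Reversed: "yuzzuy"
Forward == Backward? yuzzuy == yuzzuy
Palindrome = Yes


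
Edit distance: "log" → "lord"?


Word 1: "log" (length 3)
Word 2: "lord" (length 4)
One optimal edit sequence (insert/delete/substitute each cost 1):
  1. keep 'l'
  2. keep 'o'
  3. insert 'r'  (+1)
  4. substitute 'g' -> 'd'  (+1)
Total edit operations: 2
Edit distance = 2


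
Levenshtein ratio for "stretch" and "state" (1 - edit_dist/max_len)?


Word 1: "stretch" (length 7)
Word 2: "state" (length 5)
One optimal edit sequence:
  1. keep 's'
  2. keep 't'
  3. delete 'r'  (+1)
  4. substitute 'e' -> 'a'  (+1)
  5. keep 't'
  6. delete 'c'  (+1)
  7. substitute 'h' -> 'e'  (+1)
Edit distance = 4
Max length = max(7, 5) = 7
Similarity = 1 - 4/7
= 0.4286


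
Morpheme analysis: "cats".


Word: "cats"
Morphemes: cat / -s
Each morpheme carries meaning
= 2 morphemes


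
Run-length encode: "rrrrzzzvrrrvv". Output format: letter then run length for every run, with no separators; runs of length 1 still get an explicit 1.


String: "rrrrzzzvrrrvv"
Scanning for consecutive runs:
  'r' x 4
  'z' x 3
  'v' x 1
  'r' x 3
  'v' x 2
RLE = "r4z3v1r3v2"


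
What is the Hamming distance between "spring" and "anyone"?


Comparing character by character (same length = 6):
  Pos 0: 's' vs 'a' !=
  Pos 1: 'p' vs 'n' !=
  Pos 2: 'r' vs 'y' !=
  Pos 3: 'i' vs 'o' !=
  Pos 4: 'n' vs 'n' =
  Pos 5: 'g' vs 'e' !=
Hamming distance = 5


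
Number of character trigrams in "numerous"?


Word: "numerous" (length 8)
Number of 3-grams = length - 3 + 1 = 8 - 3 + 1
= 6


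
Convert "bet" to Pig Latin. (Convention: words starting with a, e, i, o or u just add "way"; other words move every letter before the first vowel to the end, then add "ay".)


Word: "bet"
Starts with consonant(s) → move to end, add 'ay'
Consonant cluster: "b"
Pig Latin = "etbay"


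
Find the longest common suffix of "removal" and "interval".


Word 1: "removal"
Word 2: "interval"
Comparing from end:
  Pos -1: 'l' == 'l'
  Pos -2: 'a' == 'a'
  Pos -3: 'v' == 'v'
  Pos -4: 'o' != 'r' (stop)
LCS = "val" (length 3)


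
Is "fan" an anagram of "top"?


Word 1: "top" → sorted: opt
Word 2: "fan" → sorted: afn
Same letters? opt != afn
Anagram = No


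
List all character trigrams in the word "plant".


Word: "plant" (length 5)
Number of trigrams = 5 - 3 + 1 = 3
  Position 0: "pla"
  Position 1: "lan"
  Position 2: "ant"
Trigrams = "pla", "lan", "ant"


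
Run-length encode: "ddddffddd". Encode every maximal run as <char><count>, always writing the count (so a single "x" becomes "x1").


String: "ddddffddd"
Scanning for consecutive runs:
  'd' x 4
  'f' x 2
  'd' x 3
RLE = "d4f2d3"


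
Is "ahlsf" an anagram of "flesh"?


Word 1: "flesh" → sorted: efhls
Word 2: "ahlsf" → sorted: afhls
Same letters? efhls != afhls
Anagram = No


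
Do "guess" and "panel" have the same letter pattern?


Pattern of "guess": [0, 1, 2, 3, 3]
Pattern of "panel": [0, 1, 2, 3, 4]
Patterns do not match
Same pattern = No


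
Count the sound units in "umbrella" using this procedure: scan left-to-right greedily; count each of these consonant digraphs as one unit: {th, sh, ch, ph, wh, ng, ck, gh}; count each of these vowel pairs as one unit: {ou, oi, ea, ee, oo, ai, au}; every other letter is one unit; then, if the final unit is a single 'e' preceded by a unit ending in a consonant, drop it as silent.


Word: "umbrella" (8 letters)
Left-to-right scan:
  (1) 'u' (letter)
  (2) 'm' (letter)
  (3) 'b' (letter)
  (4) 'r' (letter)
  (5) 'e' (letter)
  (6) 'l' (letter)
  (7) 'l' (letter)
  (8) 'a' (letter)
Units from scan: 8
Sound units = 8 units


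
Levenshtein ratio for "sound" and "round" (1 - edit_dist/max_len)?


Word 1: "sound" (length 5)
Word 2: "round" (length 5)
One optimal edit sequence:
  1. substitute 's' -> 'r'  (+1)
  2. keep 'o'
  3. keep 'u'
  4. keep 'n'
  5. keep 'd'
Edit distance = 1
Max length = max(5, 5) = 5
Similarity = 1 - 1/5
= 0.8000


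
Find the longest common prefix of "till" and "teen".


Word 1: "till"
Word 2: "teen"
Comparing from start:
  Pos 0: 't' == 't'
  Pos 1: 'i' != 'e' (stop)
LCP = "t" (length 1)


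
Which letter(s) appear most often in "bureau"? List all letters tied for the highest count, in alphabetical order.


Word: "bureau"
Letter counts:
  'a': 1
  'b': 1
  'e': 1
  'r': 1
  'u': 2
Maximum count = 2
Most frequent = 'u' (2 times each)


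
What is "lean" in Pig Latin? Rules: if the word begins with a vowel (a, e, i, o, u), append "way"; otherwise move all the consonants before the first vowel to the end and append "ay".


Word: "lean"
Starts with consonant(s) → move to end, add 'ay'
Consonant cluster: "l"
Pig Latin = "eanlay"


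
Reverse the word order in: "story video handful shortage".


Original: "story video handful shortage"
Words (1..n): story | video | handful | shortage
Reversed (n..1): shortage | handful | video | story
Result = "shortage handful video story"


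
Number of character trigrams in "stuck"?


Word: "stuck" (length 5)
Number of 3-grams = length - 3 + 1 = 5 - 3 + 1
= 3
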